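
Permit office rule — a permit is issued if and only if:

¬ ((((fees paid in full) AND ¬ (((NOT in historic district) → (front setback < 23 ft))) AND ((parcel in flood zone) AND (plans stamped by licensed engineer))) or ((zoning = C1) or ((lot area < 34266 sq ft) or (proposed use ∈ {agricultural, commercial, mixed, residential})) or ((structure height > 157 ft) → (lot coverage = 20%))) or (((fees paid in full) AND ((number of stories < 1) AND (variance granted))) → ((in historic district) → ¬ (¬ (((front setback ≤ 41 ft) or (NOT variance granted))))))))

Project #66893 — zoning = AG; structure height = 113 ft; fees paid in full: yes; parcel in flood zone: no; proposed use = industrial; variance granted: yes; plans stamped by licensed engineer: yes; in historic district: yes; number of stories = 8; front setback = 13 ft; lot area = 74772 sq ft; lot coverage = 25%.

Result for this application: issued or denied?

Atomic conditions:
  fees paid in full: yes → true
  NOT in historic district: yes → false
  front setback < 23 ft: 13 < 23 is true
  parcel in flood zone: no → false
  plans stamped by licensed engineer: yes → true
  zoning = C1: AG == C1 is false
  lot area < 34266 sq ft: 74772 < 34266 is false
  proposed use ∈ {agricultural, commercial, mixed, residential}: industrial is not in the set → false
  structure height > 157 ft: 113 > 157 is false
  lot coverage = 20%: 25 == 20 is false
  number of stories < 1: 8 < 1 is false
  variance granted: yes → true
  in historic district: yes → true
  front setback ≤ 41 ft: 13 ≤ 41 is true
  NOT variance granted: yes → false
Combine:
[1.1.2.1] false → true (antecedent false ⇒ implication holds) = true
[1.1.2] NOT true = false
[1.1.3] false AND true = false
[1.1] true AND false AND false = false
[1.2.2] false OR false = false
[1.2.3] false → false (antecedent false ⇒ implication holds) = true
[1.2] false OR false OR true = true
[1.3.1.2] false AND true = false
[1.3.1] true AND false = false
[1.3.2.2.1.1] true OR false = true
[1.3.2.2.1] NOT true = false
[1.3.2.2] NOT false = true
[1.3.2] true → true = true
[1.3] false → true (antecedent false ⇒ implication holds) = true
[1] false OR true OR true = true
[root] NOT true = false
Overall: false → denied

Denied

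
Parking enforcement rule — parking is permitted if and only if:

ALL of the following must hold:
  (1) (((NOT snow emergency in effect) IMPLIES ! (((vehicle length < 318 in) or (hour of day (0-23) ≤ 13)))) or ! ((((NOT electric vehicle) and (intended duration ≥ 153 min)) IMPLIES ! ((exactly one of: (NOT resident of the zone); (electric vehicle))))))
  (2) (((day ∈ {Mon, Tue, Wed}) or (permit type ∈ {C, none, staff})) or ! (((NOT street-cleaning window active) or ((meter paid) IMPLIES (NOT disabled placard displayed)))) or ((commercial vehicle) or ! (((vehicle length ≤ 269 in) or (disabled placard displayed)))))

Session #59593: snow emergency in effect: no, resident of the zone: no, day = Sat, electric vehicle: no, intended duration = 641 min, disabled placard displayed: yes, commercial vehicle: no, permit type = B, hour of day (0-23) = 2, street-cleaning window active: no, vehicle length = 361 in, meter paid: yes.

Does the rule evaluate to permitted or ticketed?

Ticketed

Atomic conditions:
  NOT snow emergency in effect: no → true
  vehicle length < 318 in: 361 < 318 is false
  hour of day (0-23) ≤ 13: 2 ≤ 13 is true
  NOT electric vehicle: no → true
  intended duration ≥ 153 min: 641 ≥ 153 is true
  NOT resident of the zone: no → true
  electric vehicle: no → false
  day ∈ {Mon, Tue, Wed}: Sat is not in the set → false
  permit type ∈ {C, none, staff}: B is not in the set → false
  NOT street-cleaning window active: no → true
  meter paid: yes → true
  NOT disabled placard displayed: yes → false
  commercial vehicle: no → false
  vehicle length ≤ 269 in: 361 ≤ 269 is false
  disabled placard displayed: yes → true
Combine:
[1.1.2.1] false OR true = true
[1.1.2] NOT true = false
[1.1] true → false = false
[1.2.1.1] true AND true = true
[1.2.1.2.1] exactly-one(true, false) = true
[1.2.1.2] NOT true = false
[1.2.1] true → false = false
[1.2] NOT false = true
[1] false OR true = true
[2.1] false OR false = false
[2.2.1.2] true → false = false
[2.2.1] true OR false = true
[2.2] NOT true = false
[2.3.2.1] false OR true = true
[2.3.2] NOT true = false
[2.3] false OR false = false
[2] false OR false OR false = false
[root] true AND false = false
Overall: false → ticketed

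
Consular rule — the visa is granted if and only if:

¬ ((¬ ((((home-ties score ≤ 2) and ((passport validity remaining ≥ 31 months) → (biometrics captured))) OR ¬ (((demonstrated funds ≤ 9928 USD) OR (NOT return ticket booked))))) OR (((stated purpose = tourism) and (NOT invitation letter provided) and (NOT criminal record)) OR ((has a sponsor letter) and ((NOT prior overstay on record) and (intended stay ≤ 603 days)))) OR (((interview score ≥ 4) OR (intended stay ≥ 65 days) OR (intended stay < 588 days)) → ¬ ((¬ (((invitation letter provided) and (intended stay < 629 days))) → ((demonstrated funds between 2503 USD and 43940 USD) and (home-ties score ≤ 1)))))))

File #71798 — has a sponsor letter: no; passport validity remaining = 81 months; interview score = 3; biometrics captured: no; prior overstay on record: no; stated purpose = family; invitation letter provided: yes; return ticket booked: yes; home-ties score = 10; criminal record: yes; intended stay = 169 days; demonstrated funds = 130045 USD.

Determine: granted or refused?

Atomic conditions:
  home-ties score ≤ 2: 10 ≤ 2 is false
  passport validity remaining ≥ 31 months: 81 ≥ 31 is true
  biometrics captured: no → false
  demonstrated funds ≤ 9928 USD: 130045 ≤ 9928 is false
  NOT return ticket booked: yes → false
  stated purpose = tourism: family == tourism is false
  NOT invitation letter provided: yes → false
  NOT criminal record: yes → false
  has a sponsor letter: no → false
  NOT prior overstay on record: no → true
  intended stay ≤ 603 days: 169 ≤ 603 is true
  interview score ≥ 4: 3 ≥ 4 is false
  intended stay ≥ 65 days: 169 ≥ 65 is true
  intended stay < 588 days: 169 < 588 is true
  invitation letter provided: yes → true
  intended stay < 629 days: 169 < 629 is true
  demonstrated funds between 2503 USD and 43940 USD: 130045 in [2503, 43940] is false
  home-ties score ≤ 1: 10 ≤ 1 is false
Combine:
[1.1.1.1.2] true → false = false
[1.1.1.1] false AND false = false
[1.1.1.2.1] false OR false = false
[1.1.1.2] NOT false = true
[1.1.1] false OR true = true
[1.1] NOT true = false
[1.2.1] false AND false AND false = false
[1.2.2.2] true AND true = true
[1.2.2] false AND true = false
[1.2] false OR false = false
[1.3.1] false OR true OR true = true
[1.3.2.1.1.1] true AND true = true
[1.3.2.1.1] NOT true = false
[1.3.2.1.2] false AND false = false
[1.3.2.1] false → false (antecedent false ⇒ implication holds) = true
[1.3.2] NOT true = false
[1.3] true → false = false
[1] false OR false OR false = false
[root] NOT false = true
Overall: true → granted

Granted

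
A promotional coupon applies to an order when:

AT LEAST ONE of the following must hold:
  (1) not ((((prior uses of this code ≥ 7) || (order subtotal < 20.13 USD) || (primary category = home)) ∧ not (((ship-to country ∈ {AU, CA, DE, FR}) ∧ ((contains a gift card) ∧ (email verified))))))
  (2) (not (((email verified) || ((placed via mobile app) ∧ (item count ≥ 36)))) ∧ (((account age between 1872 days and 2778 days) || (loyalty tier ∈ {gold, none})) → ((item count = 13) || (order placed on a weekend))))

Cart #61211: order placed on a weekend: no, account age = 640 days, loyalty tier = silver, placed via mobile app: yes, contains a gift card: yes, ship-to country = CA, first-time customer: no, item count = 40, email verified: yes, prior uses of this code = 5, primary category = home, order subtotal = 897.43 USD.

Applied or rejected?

Applied

Atomic conditions:
  prior uses of this code ≥ 7: 5 ≥ 7 is false
  order subtotal < 20.13 USD: 897.43 < 20.13 is false
  primary category = home: home == home is true
  ship-to country ∈ {AU, CA, DE, FR}: CA is in the set → true
  contains a gift card: yes → true
  email verified: yes → true
  placed via mobile app: yes → true
  item count ≥ 36: 40 ≥ 36 is true
  account age between 1872 days and 2778 days: 640 in [1872, 2778] is false
  loyalty tier ∈ {gold, none}: silver is not in the set → false
  item count = 13: 40 == 13 is false
  order placed on a weekend: no → false
Combine:
[1.1.1] false OR false OR true = true
[1.1.2.1.2] true AND true = true
[1.1.2.1] true AND true = true
[1.1.2] NOT true = false
[1.1] true AND false = false
[1] NOT false = true
[2.1.1.2] true AND true = true
[2.1.1] true OR true = true
[2.1] NOT true = false
[2.2.1] false OR false = false
[2.2.2] false OR false = false
[2.2] false → false (antecedent false ⇒ implication holds) = true
[2] false AND true = false
[root] true OR false = true
Overall: true → applied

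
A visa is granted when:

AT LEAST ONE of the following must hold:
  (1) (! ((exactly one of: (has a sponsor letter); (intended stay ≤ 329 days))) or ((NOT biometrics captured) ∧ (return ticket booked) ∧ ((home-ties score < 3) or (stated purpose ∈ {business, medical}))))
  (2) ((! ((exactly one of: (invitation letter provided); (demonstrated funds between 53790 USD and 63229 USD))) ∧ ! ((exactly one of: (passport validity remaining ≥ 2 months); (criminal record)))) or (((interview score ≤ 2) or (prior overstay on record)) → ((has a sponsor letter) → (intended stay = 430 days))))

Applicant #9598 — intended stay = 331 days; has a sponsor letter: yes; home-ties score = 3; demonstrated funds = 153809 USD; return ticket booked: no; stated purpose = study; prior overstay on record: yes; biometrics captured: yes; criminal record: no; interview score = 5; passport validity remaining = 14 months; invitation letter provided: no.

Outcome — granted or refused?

Refused

Atomic conditions:
  has a sponsor letter: yes → true
  intended stay ≤ 329 days: 331 ≤ 329 is false
  NOT biometrics captured: yes → false
  return ticket booked: no → false
  home-ties score < 3: 3 < 3 is false
  stated purpose ∈ {business, medical}: study is not in the set → false
  invitation letter provided: no → false
  demonstrated funds between 53790 USD and 63229 USD: 153809 in [53790, 63229] is false
  passport validity remaining ≥ 2 months: 14 ≥ 2 is true
  criminal record: no → false
  interview score ≤ 2: 5 ≤ 2 is false
  prior overstay on record: yes → true
  intended stay = 430 days: 331 == 430 is false
Combine:
[1.1.1] exactly-one(true, false) = true
[1.1] NOT true = false
[1.2.3] false OR false = false
[1.2] false AND false AND false = false
[1] false OR false = false
[2.1.1.1] exactly-one(false, false) = false
[2.1.1] NOT false = true
[2.1.2.1] exactly-one(true, false) = true
[2.1.2] NOT true = false
[2.1] true AND false = false
[2.2.1] false OR true = true
[2.2.2] true → false = false
[2.2] true → false = false
[2] false OR false = false
[root] false OR false = false
Overall: false → refused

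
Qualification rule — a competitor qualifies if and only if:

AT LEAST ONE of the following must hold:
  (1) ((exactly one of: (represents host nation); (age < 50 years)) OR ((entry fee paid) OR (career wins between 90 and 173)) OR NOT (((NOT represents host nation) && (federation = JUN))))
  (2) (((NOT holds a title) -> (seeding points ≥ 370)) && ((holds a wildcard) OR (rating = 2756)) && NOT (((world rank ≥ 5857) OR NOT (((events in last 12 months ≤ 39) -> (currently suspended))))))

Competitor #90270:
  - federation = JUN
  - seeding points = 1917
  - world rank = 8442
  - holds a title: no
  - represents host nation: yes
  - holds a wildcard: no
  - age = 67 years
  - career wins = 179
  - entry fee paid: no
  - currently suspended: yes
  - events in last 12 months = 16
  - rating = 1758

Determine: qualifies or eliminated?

Atomic conditions:
  represents host nation: yes → true
  age < 50 years: 67 < 50 is false
  entry fee paid: no → false
  career wins between 90 and 173: 179 in [90, 173] is false
  NOT represents host nation: yes → false
  federation = JUN: JUN == JUN is true
  NOT holds a title: no → true
  seeding points ≥ 370: 1917 ≥ 370 is true
  holds a wildcard: no → false
  rating = 2756: 1758 == 2756 is false
  world rank ≥ 5857: 8442 ≥ 5857 is true
  events in last 12 months ≤ 39: 16 ≤ 39 is true
  currently suspended: yes → true
Combine:
[1.1] exactly-one(true, false) = true
[1.2] false OR false = false
[1.3.1] false AND true = false
[1.3] NOT false = true
[1] true OR false OR true = true
[2.1] true → true = true
[2.2] false OR false = false
[2.3.1.2.1] true → true = true
[2.3.1.2] NOT true = false
[2.3.1] true OR false = true
[2.3] NOT true = false
[2] true AND false AND false = false
[root] true OR false = true
Overall: true → qualifies

Qualifies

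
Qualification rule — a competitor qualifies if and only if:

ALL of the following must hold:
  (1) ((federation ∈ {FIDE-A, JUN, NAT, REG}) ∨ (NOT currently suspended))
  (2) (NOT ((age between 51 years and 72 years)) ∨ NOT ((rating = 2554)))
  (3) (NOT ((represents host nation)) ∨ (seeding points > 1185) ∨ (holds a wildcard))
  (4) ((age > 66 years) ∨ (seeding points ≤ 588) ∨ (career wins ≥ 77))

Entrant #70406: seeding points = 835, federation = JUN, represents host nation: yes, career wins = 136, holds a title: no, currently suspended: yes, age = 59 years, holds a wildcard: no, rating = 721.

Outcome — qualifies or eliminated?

Eliminated

Atomic conditions:
  federation ∈ {FIDE-A, JUN, NAT, REG}: JUN is in the set → true
  NOT currently suspended: yes → false
  age between 51 years and 72 years: 59 in [51, 72] is true
  rating = 2554: 721 == 2554 is false
  represents host nation: yes → true
  seeding points > 1185: 835 > 1185 is false
  holds a wildcard: no → false
  age > 66 years: 59 > 66 is false
  seeding points ≤ 588: 835 ≤ 588 is false
  career wins ≥ 77: 136 ≥ 77 is true
Combine:
[1] true OR false = true
[2.1] NOT true = false
[2.2] NOT false = true
[2] false OR true = true
[3.1] NOT true = false
[3] false OR false OR false = false
[4] false OR false OR true = true
[root] true AND true AND false AND true = false
Overall: false → eliminated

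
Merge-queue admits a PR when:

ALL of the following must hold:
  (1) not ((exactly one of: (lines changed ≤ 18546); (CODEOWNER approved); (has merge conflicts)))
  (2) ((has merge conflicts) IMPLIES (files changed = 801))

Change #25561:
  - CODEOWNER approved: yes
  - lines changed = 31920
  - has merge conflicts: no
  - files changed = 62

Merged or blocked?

Blocked

Atomic conditions:
  lines changed ≤ 18546: 31920 ≤ 18546 is false
  CODEOWNER approved: yes → true
  has merge conflicts: no → false
  files changed = 801: 62 == 801 is false
Combine:
[1.1] exactly-one(false, true, false) = true
[1] NOT true = false
[2] false → false (antecedent false ⇒ implication holds) = true
[root] false AND true = false
Overall: false → blocked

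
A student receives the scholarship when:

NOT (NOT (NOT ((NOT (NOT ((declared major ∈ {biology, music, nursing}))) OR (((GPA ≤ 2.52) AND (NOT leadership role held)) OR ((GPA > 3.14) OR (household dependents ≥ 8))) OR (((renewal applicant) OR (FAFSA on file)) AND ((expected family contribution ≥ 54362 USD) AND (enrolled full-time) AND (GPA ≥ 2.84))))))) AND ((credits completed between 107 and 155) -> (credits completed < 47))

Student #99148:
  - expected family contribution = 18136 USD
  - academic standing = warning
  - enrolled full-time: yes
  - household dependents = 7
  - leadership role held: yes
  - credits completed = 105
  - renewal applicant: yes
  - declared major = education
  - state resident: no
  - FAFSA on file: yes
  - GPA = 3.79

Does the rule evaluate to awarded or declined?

Declined

Atomic conditions:
  declared major ∈ {biology, music, nursing}: education is not in the set → false
  GPA ≤ 2.52: 3.79 ≤ 2.52 is false
  NOT leadership role held: yes → false
  GPA > 3.14: 3.79 > 3.14 is true
  household dependents ≥ 8: 7 ≥ 8 is false
  renewal applicant: yes → true
  FAFSA on file: yes → true
  expected family contribution ≥ 54362 USD: 18136 ≥ 54362 is false
  enrolled full-time: yes → true
  GPA ≥ 2.84: 3.79 ≥ 2.84 is true
  credits completed between 107 and 155: 105 in [107, 155] is false
  credits completed < 47: 105 < 47 is false
Combine:
[1.1.1.1.1.1] NOT false = true
[1.1.1.1.1] NOT true = false
[1.1.1.1.2.1] false AND false = false
[1.1.1.1.2.2] true OR false = true
[1.1.1.1.2] false OR true = true
[1.1.1.1.3.1] true OR true = true
[1.1.1.1.3.2] false AND true AND true = false
[1.1.1.1.3] true AND false = false
[1.1.1.1] false OR true OR false = true
[1.1.1] NOT true = false
[1.1] NOT false = true
[1] NOT true = false
[2] false → false (antecedent false ⇒ implication holds) = true
[root] false AND true = false
Overall: false → declined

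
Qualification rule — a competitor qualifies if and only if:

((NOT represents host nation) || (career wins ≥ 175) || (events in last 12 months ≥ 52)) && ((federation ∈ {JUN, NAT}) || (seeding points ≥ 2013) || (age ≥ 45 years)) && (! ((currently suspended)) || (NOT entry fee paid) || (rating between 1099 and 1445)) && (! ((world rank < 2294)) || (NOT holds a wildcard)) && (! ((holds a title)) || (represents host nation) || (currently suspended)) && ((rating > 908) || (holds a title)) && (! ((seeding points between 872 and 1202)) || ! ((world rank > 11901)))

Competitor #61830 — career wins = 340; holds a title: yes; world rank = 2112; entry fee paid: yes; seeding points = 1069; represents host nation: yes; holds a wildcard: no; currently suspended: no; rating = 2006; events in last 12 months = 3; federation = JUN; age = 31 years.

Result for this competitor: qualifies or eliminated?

Atomic conditions:
  NOT represents host nation: yes → false
  career wins ≥ 175: 340 ≥ 175 is true
  events in last 12 months ≥ 52: 3 ≥ 52 is false
  federation ∈ {JUN, NAT}: JUN is in the set → true
  seeding points ≥ 2013: 1069 ≥ 2013 is false
  age ≥ 45 years: 31 ≥ 45 is false
  currently suspended: no → false
  NOT entry fee paid: yes → false
  rating between 1099 and 1445: 2006 in [1099, 1445] is false
  world rank < 2294: 2112 < 2294 is true
  NOT holds a wildcard: no → true
  holds a title: yes → true
  represents host nation: yes → true
  rating > 908: 2006 > 908 is true
  seeding points between 872 and 1202: 1069 in [872, 1202] is true
  world rank > 11901: 2112 > 11901 is false
Combine:
[1] false OR true OR false = true
[2] true OR false OR false = true
[3.1] NOT false = true
[3] true OR false OR false = true
[4.1] NOT true = false
[4] false OR true = true
[5.1] NOT true = false
[5] false OR true OR false = true
[6] true OR true = true
[7.1] NOT true = false
[7.2] NOT false = true
[7] false OR true = true
[root] true AND true AND true AND true AND true AND true AND true = true
Overall: true → qualifies

Qualifies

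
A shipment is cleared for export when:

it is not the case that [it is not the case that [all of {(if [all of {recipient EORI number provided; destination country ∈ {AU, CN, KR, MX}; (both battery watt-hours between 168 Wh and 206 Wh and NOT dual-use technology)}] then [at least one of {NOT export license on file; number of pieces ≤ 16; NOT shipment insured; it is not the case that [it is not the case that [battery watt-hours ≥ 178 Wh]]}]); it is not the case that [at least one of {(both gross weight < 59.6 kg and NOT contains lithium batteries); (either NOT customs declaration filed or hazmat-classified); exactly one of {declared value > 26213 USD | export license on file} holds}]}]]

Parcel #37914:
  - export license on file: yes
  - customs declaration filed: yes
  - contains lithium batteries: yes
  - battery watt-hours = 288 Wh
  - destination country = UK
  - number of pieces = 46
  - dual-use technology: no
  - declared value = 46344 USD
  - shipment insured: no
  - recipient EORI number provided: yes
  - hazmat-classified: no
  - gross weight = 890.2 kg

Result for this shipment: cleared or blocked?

Atomic conditions:
  recipient EORI number provided: yes → true
  destination country ∈ {AU, CN, KR, MX}: UK is not in the set → false
  battery watt-hours between 168 Wh and 206 Wh: 288 in [168, 206] is false
  NOT dual-use technology: no → true
  NOT export license on file: yes → false
  number of pieces ≤ 16: 46 ≤ 16 is false
  NOT shipment insured: no → true
  battery watt-hours ≥ 178 Wh: 288 ≥ 178 is true
  gross weight < 59.6 kg: 890.2 < 59.6 is false
  NOT contains lithium batteries: yes → false
  NOT customs declaration filed: yes → false
  hazmat-classified: no → false
  declared value > 26213 USD: 46344 > 26213 is true
  export license on file: yes → true
Combine:
[1.1.1.1.3] false AND true = false
[1.1.1.1] true AND false AND false = false
[1.1.1.2.4.1] NOT true = false
[1.1.1.2.4] NOT false = true
[1.1.1.2] false OR false OR true OR true = true
[1.1.1] false → true (antecedent false ⇒ implication holds) = true
[1.1.2.1.1] false AND false = false
[1.1.2.1.2] false OR false = false
[1.1.2.1.3] exactly-one(true, true) = false
[1.1.2.1] false OR false OR false = false
[1.1.2] NOT false = true
[1.1] true AND true = true
[1] NOT true = false
[root] NOT false = true
Overall: true → cleared

Cleared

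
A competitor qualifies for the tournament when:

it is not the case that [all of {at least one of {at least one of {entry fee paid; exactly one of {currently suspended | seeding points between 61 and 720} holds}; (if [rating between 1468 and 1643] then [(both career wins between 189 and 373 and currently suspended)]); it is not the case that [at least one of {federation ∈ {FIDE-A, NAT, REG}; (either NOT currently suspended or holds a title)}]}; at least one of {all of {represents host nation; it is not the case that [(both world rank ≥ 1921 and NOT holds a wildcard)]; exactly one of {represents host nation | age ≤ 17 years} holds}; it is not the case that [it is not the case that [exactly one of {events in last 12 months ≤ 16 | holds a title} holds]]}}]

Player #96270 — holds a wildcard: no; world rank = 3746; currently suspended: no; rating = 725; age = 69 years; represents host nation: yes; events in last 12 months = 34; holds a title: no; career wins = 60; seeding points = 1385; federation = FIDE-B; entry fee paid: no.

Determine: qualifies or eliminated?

Atomic conditions:
  entry fee paid: no → false
  currently suspended: no → false
  seeding points between 61 and 720: 1385 in [61, 720] is false
  rating between 1468 and 1643: 725 in [1468, 1643] is false
  career wins between 189 and 373: 60 in [189, 373] is false
  federation ∈ {FIDE-A, NAT, REG}: FIDE-B is not in the set → false
  NOT currently suspended: no → true
  holds a title: no → false
  represents host nation: yes → true
  world rank ≥ 1921: 3746 ≥ 1921 is true
  NOT holds a wildcard: no → true
  age ≤ 17 years: 69 ≤ 17 is false
  events in last 12 months ≤ 16: 34 ≤ 16 is false
Combine:
[1.1.1.2] exactly-one(false, false) = false
[1.1.1] false OR false = false
[1.1.2.2] false AND false = false
[1.1.2] false → false (antecedent false ⇒ implication holds) = true
[1.1.3.1.2] true OR false = true
[1.1.3.1] false OR true = true
[1.1.3] NOT true = false
[1.1] false OR true OR false = true
[1.2.1.2.1] true AND true = true
[1.2.1.2] NOT true = false
[1.2.1.3] exactly-one(true, false) = true
[1.2.1] true AND false AND true = false
[1.2.2.1.1] exactly-one(false, false) = false
[1.2.2.1] NOT false = true
[1.2.2] NOT true = false
[1.2] false OR false = false
[1] true AND false = false
[root] NOT false = true
Overall: true → qualifies

Qualifies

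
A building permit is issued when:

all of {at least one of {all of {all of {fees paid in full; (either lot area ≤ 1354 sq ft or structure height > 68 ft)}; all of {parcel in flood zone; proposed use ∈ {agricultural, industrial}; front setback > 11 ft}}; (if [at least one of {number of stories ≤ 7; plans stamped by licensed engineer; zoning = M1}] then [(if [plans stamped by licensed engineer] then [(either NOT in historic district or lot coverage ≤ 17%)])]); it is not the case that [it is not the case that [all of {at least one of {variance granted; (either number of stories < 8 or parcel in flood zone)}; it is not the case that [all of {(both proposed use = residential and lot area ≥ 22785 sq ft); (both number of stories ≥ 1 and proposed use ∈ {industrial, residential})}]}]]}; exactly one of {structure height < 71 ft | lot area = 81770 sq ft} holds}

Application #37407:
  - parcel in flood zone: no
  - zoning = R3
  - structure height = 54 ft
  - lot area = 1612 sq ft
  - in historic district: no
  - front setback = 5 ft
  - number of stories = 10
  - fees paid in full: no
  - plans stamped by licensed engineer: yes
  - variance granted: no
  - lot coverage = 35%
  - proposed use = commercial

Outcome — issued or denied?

Atomic conditions:
  fees paid in full: no → false
  lot area ≤ 1354 sq ft: 1612 ≤ 1354 is false
  structure height > 68 ft: 54 > 68 is false
  parcel in flood zone: no → false
  proposed use ∈ {agricultural, industrial}: commercial is not in the set → false
  front setback > 11 ft: 5 > 11 is false
  number of stories ≤ 7: 10 ≤ 7 is false
  plans stamped by licensed engineer: yes → true
  zoning = M1: R3 == M1 is false
  NOT in historic district: no → true
  lot coverage ≤ 17%: 35 ≤ 17 is false
  variance granted: no → false
  number of stories < 8: 10 < 8 is false
  proposed use = residential: commercial == residential is false
  lot area ≥ 22785 sq ft: 1612 ≥ 22785 is false
  number of stories ≥ 1: 10 ≥ 1 is true
  proposed use ∈ {industrial, residential}: commercial is not in the set → false
  structure height < 71 ft: 54 < 71 is true
  lot area = 81770 sq ft: 1612 == 81770 is false
Combine:
[1.1.1.2] false OR false = false
[1.1.1] false AND false = false
[1.1.2] false AND false AND false = false
[1.1] false AND false = false
[1.2.1] false OR true OR false = true
[1.2.2.2] true OR false = true
[1.2.2] true → true = true
[1.2] true → true = true
[1.3.1.1.1.2] false OR false = false
[1.3.1.1.1] false OR false = false
[1.3.1.1.2.1.1] false AND false = false
[1.3.1.1.2.1.2] true AND false = false
[1.3.1.1.2.1] false AND false = false
[1.3.1.1.2] NOT false = true
[1.3.1.1] false AND true = false
[1.3.1] NOT false = true
[1.3] NOT true = false
[1] false OR true OR false = true
[2] exactly-one(true, false) = true
[root] true AND true = true
Overall: true → issued

Issued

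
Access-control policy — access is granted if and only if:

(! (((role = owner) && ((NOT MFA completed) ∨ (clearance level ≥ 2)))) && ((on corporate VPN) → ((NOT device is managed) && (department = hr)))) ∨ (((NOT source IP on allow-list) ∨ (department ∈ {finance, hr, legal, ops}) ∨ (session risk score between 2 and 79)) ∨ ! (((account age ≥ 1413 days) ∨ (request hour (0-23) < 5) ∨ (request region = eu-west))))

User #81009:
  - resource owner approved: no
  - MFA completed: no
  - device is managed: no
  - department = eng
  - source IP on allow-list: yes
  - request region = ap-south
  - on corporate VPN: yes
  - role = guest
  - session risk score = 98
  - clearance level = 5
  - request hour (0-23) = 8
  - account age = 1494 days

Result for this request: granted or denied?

Atomic conditions:
  role = owner: guest == owner is false
  NOT MFA completed: no → true
  clearance level ≥ 2: 5 ≥ 2 is true
  on corporate VPN: yes → true
  NOT device is managed: no → true
  department = hr: eng == hr is false
  NOT source IP on allow-list: yes → false
  department ∈ {finance, hr, legal, ops}: eng is not in the set → false
  session risk score between 2 and 79: 98 in [2, 79] is false
  account age ≥ 1413 days: 1494 ≥ 1413 is true
  request hour (0-23) < 5: 8 < 5 is false
  request region = eu-west: ap-south == eu-west is false
Combine:
[1.1.1.2] true OR true = true
[1.1.1] false AND true = false
[1.1] NOT false = true
[1.2.2] true AND false = false
[1.2] true → false = false
[1] true AND false = false
[2.1] false OR false OR false = false
[2.2.1] true OR false OR false = true
[2.2] NOT true = false
[2] false OR false = false
[root] false OR false = false
Overall: false → denied

Denied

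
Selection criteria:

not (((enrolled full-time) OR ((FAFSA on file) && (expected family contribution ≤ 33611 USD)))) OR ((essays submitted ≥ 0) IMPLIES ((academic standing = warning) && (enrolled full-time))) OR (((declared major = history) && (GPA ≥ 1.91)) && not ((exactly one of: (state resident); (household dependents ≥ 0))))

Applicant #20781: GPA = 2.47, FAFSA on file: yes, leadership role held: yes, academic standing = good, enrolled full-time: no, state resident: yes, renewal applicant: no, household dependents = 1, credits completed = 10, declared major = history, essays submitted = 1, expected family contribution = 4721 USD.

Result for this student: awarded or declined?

Awarded

Atomic conditions:
  enrolled full-time: no → false
  FAFSA on file: yes → true
  expected family contribution ≤ 33611 USD: 4721 ≤ 33611 is true
  essays submitted ≥ 0: 1 ≥ 0 is true
  academic standing = warning: good == warning is false
  declared major = history: history == history is true
  GPA ≥ 1.91: 2.47 ≥ 1.91 is true
  state resident: yes → true
  household dependents ≥ 0: 1 ≥ 0 is true
Combine:
[1.1.2] true AND true = true
[1.1] false OR true = true
[1] NOT true = false
[2.2] false AND false = false
[2] true → false = false
[3.1] true AND true = true
[3.2.1] exactly-one(true, true) = false
[3.2] NOT false = true
[3] true AND true = true
[root] false OR false OR true = true
Overall: true → awarded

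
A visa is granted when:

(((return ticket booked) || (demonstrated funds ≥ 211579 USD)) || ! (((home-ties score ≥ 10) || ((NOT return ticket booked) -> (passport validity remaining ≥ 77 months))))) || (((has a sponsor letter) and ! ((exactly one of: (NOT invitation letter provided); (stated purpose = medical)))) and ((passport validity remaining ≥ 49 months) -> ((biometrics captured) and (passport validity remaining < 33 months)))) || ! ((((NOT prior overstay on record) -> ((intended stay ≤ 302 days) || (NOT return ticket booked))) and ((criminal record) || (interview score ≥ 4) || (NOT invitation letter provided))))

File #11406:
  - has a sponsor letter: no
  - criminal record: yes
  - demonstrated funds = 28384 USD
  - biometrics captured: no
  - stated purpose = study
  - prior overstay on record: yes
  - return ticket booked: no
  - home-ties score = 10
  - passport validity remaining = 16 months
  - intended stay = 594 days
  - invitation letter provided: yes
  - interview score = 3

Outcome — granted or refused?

Atomic conditions:
  return ticket booked: no → false
  demonstrated funds ≥ 211579 USD: 28384 ≥ 211579 is false
  home-ties score ≥ 10: 10 ≥ 10 is true
  NOT return ticket booked: no → true
  passport validity remaining ≥ 77 months: 16 ≥ 77 is false
  has a sponsor letter: no → false
  NOT invitation letter provided: yes → false
  stated purpose = medical: study == medical is false
  passport validity remaining ≥ 49 months: 16 ≥ 49 is false
  biometrics captured: no → false
  passport validity remaining < 33 months: 16 < 33 is true
  NOT prior overstay on record: yes → false
  intended stay ≤ 302 days: 594 ≤ 302 is false
  criminal record: yes → true
  interview score ≥ 4: 3 ≥ 4 is false
Combine:
[1.1] false OR false = false
[1.2.1.2] true → false = false
[1.2.1] true OR false = true
[1.2] NOT true = false
[1] false OR false = false
[2.1.2.1] exactly-one(false, false) = false
[2.1.2] NOT false = true
[2.1] false AND true = false
[2.2.2] false AND true = false
[2.2] false → false (antecedent false ⇒ implication holds) = true
[2] false AND true = false
[3.1.1.2] false OR true = true
[3.1.1] false → true (antecedent false ⇒ implication holds) = true
[3.1.2] true OR false OR false = true
[3.1] true AND true = true
[3] NOT true = false
[root] false OR false OR false = false
Overall: false → refused

Refused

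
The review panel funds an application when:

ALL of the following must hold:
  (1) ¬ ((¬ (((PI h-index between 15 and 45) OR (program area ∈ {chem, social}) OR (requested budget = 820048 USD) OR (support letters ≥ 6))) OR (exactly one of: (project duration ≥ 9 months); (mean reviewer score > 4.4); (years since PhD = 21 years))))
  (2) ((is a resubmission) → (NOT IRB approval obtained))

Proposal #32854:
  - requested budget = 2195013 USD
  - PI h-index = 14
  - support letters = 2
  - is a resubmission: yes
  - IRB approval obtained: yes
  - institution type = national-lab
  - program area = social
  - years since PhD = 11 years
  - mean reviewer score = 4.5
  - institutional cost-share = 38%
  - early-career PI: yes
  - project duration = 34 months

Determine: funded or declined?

Declined

Atomic conditions:
  PI h-index between 15 and 45: 14 in [15, 45] is false
  program area ∈ {chem, social}: social is in the set → true
  requested budget = 820048 USD: 2195013 == 820048 is false
  support letters ≥ 6: 2 ≥ 6 is false
  project duration ≥ 9 months: 34 ≥ 9 is true
  mean reviewer score > 4.4: 4.5 > 4.4 is true
  years since PhD = 21 years: 11 == 21 is false
  is a resubmission: yes → true
  NOT IRB approval obtained: yes → false
Combine:
[1.1.1.1] false OR true OR false OR false = true
[1.1.1] NOT true = false
[1.1.2] exactly-one(true, true, false) = false
[1.1] false OR false = false
[1] NOT false = true
[2] true → false = false
[root] true AND false = false
Overall: false → declined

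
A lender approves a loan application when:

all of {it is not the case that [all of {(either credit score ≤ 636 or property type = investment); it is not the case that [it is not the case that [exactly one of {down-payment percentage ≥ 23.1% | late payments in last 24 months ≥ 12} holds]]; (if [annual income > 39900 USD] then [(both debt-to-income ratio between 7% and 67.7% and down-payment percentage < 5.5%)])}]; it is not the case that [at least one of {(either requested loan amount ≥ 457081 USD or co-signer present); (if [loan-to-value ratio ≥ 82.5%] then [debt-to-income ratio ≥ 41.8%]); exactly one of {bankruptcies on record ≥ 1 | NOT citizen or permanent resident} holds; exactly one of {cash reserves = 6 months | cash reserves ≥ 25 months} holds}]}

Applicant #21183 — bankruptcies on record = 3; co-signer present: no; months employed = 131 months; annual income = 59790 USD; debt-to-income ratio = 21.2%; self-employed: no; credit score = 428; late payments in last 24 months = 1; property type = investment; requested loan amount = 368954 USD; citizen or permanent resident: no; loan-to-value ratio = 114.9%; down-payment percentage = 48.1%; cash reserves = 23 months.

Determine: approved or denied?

Atomic conditions:
  credit score ≤ 636: 428 ≤ 636 is true
  property type = investment: investment == investment is true
  down-payment percentage ≥ 23.1%: 48.1 ≥ 23.1 is true
  late payments in last 24 months ≥ 12: 1 ≥ 12 is false
  annual income > 39900 USD: 59790 > 39900 is true
  debt-to-income ratio between 7% and 67.7%: 21.2 in [7, 67.7] is true
  down-payment percentage < 5.5%: 48.1 < 5.5 is false
  requested loan amount ≥ 457081 USD: 368954 ≥ 457081 is false
  co-signer present: no → false
  loan-to-value ratio ≥ 82.5%: 114.9 ≥ 82.5 is true
  debt-to-income ratio ≥ 41.8%: 21.2 ≥ 41.8 is false
  bankruptcies on record ≥ 1: 3 ≥ 1 is true
  NOT citizen or permanent resident: no → true
  cash reserves = 6 months: 23 == 6 is false
  cash reserves ≥ 25 months: 23 ≥ 25 is false
Combine:
[1.1.1] true OR true = true
[1.1.2.1.1] exactly-one(true, false) = true
[1.1.2.1] NOT true = false
[1.1.2] NOT false = true
[1.1.3.2] true AND false = false
[1.1.3] true → false = false
[1.1] true AND true AND false = false
[1] NOT false = true
[2.1.1] false OR false = false
[2.1.2] true → false = false
[2.1.3] exactly-one(true, true) = false
[2.1.4] exactly-one(false, false) = false
[2.1] false OR false OR false OR false = false
[2] NOT false = true
[root] true AND true = true
Overall: true → approved

Approved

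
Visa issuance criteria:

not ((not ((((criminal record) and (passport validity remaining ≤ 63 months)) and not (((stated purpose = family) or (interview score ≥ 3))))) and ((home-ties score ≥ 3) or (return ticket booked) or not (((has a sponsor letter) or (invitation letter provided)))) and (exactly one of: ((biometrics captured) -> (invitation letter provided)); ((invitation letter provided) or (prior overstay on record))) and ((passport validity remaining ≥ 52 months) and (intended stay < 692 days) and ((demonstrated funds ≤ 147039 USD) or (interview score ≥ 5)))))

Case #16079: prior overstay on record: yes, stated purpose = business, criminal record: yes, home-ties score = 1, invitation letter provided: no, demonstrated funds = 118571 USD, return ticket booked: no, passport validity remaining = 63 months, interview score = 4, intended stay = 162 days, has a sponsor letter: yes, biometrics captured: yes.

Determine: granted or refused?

Granted

Atomic conditions:
  criminal record: yes → true
  passport validity remaining ≤ 63 months: 63 ≤ 63 is true
  stated purpose = family: business == family is false
  interview score ≥ 3: 4 ≥ 3 is true
  home-ties score ≥ 3: 1 ≥ 3 is false
  return ticket booked: no → false
  has a sponsor letter: yes → true
  invitation letter provided: no → false
  biometrics captured: yes → true
  prior overstay on record: yes → true
  passport validity remaining ≥ 52 months: 63 ≥ 52 is true
  intended stay < 692 days: 162 < 692 is true
  demonstrated funds ≤ 147039 USD: 118571 ≤ 147039 is true
  interview score ≥ 5: 4 ≥ 5 is false
Combine:
[1.1.1.1] true AND true = true
[1.1.1.2.1] false OR true = true
[1.1.1.2] NOT true = false
[1.1.1] true AND false = false
[1.1] NOT false = true
[1.2.3.1] true OR false = true
[1.2.3] NOT true = false
[1.2] false OR false OR false = false
[1.3.1] true → false = false
[1.3.2] false OR true = true
[1.3] exactly-one(false, true) = true
[1.4.3] true OR false = true
[1.4] true AND true AND true = true
[1] true AND false AND true AND true = false
[root] NOT false = true
Overall: true → granted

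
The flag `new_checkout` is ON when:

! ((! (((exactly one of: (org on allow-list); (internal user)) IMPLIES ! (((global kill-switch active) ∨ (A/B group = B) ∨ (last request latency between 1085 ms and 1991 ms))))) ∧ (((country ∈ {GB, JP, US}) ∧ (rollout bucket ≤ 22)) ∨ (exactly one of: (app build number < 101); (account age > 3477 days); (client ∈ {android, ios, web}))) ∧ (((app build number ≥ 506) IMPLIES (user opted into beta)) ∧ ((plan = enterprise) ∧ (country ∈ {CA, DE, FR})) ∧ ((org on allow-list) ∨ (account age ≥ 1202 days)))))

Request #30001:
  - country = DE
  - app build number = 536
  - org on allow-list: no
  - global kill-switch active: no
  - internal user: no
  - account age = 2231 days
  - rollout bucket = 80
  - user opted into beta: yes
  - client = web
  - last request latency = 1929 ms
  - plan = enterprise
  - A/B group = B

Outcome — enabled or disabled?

Enabled

Atomic conditions:
  org on allow-list: no → false
  internal user: no → false
  global kill-switch active: no → false
  A/B group = B: B == B is true
  last request latency between 1085 ms and 1991 ms: 1929 in [1085, 1991] is true
  country ∈ {GB, JP, US}: DE is not in the set → false
  rollout bucket ≤ 22: 80 ≤ 22 is false
  app build number < 101: 536 < 101 is false
  account age > 3477 days: 2231 > 3477 is false
  client ∈ {android, ios, web}: web is in the set → true
  app build number ≥ 506: 536 ≥ 506 is true
  user opted into beta: yes → true
  plan = enterprise: enterprise == enterprise is true
  country ∈ {CA, DE, FR}: DE is in the set → true
  account age ≥ 1202 days: 2231 ≥ 1202 is true
Combine:
[1.1.1.1] exactly-one(false, false) = false
[1.1.1.2.1] false OR true OR true = true
[1.1.1.2] NOT true = false
[1.1.1] false → false (antecedent false ⇒ implication holds) = true
[1.1] NOT true = false
[1.2.1] false AND false = false
[1.2.2] exactly-one(false, false, true) = true
[1.2] false OR true = true
[1.3.1] true → true = true
[1.3.2] true AND true = true
[1.3.3] false OR true = true
[1.3] true AND true AND true = true
[1] false AND true AND true = false
[root] NOT false = true
Overall: true → enabled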